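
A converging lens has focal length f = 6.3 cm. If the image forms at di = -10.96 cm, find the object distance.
1/do = 1/f − 1/di → do = 4 cm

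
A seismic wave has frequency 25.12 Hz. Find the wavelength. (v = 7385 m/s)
λ = v/f = 294 m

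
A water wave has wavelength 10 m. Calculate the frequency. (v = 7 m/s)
f = v/λ = 0.7 Hz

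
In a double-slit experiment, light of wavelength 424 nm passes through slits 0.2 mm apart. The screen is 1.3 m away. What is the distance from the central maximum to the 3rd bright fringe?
y = mλL/d = 8.268 mm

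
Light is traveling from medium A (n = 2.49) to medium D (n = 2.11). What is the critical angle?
θc = arcsin(n₂/n₁) = 57.93°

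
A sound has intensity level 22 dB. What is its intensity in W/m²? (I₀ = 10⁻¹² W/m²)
I = I₀·10^(β/10) = 1.58 × 10⁻¹⁰ W/m²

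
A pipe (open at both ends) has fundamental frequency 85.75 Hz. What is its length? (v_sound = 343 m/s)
L = v/(2f₁) = 2 m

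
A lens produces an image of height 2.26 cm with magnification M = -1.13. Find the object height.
ho = |hi|/|M| = 2 cm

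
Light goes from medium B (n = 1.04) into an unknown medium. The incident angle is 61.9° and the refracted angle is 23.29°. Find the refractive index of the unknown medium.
n₂ = n₁·sin θ₁ / sin θ₂ = 2.32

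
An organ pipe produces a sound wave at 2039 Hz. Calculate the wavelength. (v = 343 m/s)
λ = v/f = 0.1682 m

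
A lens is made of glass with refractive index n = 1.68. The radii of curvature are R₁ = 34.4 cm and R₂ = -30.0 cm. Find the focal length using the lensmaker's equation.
1/f = (n − 1)(1/R₁ − 1/R₂) → f = 23.57 cm (converging lens)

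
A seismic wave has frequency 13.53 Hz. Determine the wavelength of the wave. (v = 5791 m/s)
λ = v/f = 428 m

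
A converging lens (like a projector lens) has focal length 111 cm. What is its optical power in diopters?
P = 1/f = 0.9009 D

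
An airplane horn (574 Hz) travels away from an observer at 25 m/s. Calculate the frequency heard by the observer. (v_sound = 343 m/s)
f_obs = f·v/(v + v_s) = 535 Hz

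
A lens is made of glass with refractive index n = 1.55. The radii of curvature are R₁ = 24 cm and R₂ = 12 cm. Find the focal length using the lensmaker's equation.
1/f = (n − 1)(1/R₁ − 1/R₂) → f = -43.64 cm (diverging lens)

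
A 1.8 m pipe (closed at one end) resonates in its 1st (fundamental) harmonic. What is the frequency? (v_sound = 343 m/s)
fₙ = nv/(4L) = 47.64 Hz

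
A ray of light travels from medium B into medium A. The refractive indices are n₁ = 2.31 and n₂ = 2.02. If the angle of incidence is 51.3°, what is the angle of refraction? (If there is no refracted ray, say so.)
sin θ₂ = (n₁/n₂)·sin θ₁ = 0.8925 → θ₂ = 63.19°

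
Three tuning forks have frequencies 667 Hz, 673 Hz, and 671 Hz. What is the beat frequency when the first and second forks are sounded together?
6 Hz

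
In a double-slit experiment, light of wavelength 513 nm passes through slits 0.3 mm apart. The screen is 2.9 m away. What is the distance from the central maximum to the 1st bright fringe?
y = mλL/d = 4.959 mm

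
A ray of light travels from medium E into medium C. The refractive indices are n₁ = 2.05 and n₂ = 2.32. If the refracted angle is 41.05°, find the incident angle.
sin θ₁ = (n₂/n₁)·sin θ₂ → θ₁ = 48.01°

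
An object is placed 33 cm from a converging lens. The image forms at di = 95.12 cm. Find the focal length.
1/f = 1/do + 1/di → f = 24.5 cm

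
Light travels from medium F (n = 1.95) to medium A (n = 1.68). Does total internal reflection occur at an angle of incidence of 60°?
θc = arcsin(n₂/n₁) = 59.49°; 60° > θc, so yes — total internal reflection.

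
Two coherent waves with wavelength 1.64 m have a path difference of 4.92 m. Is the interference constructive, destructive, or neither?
constructive — path difference = 3λ, a whole number of wavelengths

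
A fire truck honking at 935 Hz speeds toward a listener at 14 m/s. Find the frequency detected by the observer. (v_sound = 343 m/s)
f_obs = f·v/(v − v_s) = 974.8 Hz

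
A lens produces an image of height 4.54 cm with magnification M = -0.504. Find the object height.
ho = |hi|/|M| = 9.008 cm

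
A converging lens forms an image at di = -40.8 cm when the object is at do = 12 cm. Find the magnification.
M = −di/do = 3.4 (upright image)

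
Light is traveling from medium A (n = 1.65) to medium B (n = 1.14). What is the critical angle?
θc = arcsin(n₂/n₁) = 43.7°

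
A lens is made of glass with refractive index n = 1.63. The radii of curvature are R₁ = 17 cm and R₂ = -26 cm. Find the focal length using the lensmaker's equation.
1/f = (n − 1)(1/R₁ − 1/R₂) → f = 16.32 cm (converging lens)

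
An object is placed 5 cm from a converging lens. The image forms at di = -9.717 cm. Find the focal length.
1/f = 1/do + 1/di → f = 10.3 cm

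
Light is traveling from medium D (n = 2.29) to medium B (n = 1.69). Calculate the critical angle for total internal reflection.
θc = arcsin(n₂/n₁) = 47.56°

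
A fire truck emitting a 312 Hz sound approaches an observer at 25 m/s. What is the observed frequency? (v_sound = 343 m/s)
f_obs = f·v/(v − v_s) = 336.5 Hz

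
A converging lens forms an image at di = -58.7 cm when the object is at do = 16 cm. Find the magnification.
M = −di/do = 3.669 (upright image)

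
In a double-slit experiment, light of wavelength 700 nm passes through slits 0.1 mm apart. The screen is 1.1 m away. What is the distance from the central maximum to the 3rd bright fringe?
y = mλL/d = 23.1 mm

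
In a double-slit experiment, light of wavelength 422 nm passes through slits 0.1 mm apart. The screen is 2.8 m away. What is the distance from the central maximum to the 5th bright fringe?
y = mλL/d = 59.08 mm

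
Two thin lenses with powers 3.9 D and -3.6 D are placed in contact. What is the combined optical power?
P_total = P₁ + P₂ = 0.3 D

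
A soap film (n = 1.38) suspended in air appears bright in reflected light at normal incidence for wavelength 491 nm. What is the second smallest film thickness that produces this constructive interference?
2nt = (m − ½)λ with m = 2 → t = (m − ½)λ/(2n) = 266.8 nm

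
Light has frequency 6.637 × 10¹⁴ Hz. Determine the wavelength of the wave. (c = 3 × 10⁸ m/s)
λ = c/f = 452 nm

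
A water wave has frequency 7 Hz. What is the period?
T = 1/f = 0.1429 s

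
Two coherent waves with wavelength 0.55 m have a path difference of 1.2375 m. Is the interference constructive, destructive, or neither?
neither (partial) — path difference = 2.25λ, neither a whole number of wavelengths nor an odd multiple of λ/2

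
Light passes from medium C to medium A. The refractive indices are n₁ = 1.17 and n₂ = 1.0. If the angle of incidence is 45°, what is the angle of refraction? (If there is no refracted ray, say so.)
sin θ₂ = (n₁/n₂)·sin θ₁ = 0.8273 → θ₂ = 55.82°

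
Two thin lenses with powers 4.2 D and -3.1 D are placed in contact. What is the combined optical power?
P_total = P₁ + P₂ = 1.1 D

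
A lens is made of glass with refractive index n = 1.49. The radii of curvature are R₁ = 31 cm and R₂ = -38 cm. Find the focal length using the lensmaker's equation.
1/f = (n − 1)(1/R₁ − 1/R₂) → f = 34.84 cm (converging lens)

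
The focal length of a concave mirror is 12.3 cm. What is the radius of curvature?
R = 2|f| = 24.6 cm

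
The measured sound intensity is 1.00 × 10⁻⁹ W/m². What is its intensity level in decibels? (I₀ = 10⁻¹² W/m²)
β = 10·log₁₀(I/I₀) = 30 dB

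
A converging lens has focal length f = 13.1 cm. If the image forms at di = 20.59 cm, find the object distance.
1/do = 1/f − 1/di → do = 36.01 cm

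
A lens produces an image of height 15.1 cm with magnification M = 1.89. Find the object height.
ho = |hi|/|M| = 7.989 cm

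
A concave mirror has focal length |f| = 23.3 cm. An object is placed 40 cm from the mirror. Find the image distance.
f = +23.3 cm (concave); 1/di = 1/f − 1/do → di = 55.81 cm (real image, in front of mirror)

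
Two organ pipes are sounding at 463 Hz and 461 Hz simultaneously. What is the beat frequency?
2 Hz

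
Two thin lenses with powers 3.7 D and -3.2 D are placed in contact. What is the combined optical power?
P_total = P₁ + P₂ = 0.5 D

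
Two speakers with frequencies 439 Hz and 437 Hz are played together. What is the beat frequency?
2 Hz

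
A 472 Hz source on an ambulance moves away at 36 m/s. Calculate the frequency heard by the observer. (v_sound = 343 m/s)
f_obs = f·v/(v + v_s) = 427.2 Hz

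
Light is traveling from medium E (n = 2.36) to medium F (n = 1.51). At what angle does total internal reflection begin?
θc = arcsin(n₂/n₁) = 39.78°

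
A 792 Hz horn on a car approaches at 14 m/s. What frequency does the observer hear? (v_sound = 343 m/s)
f_obs = f·v/(v − v_s) = 825.7 Hz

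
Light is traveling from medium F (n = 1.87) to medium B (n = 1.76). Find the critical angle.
θc = arcsin(n₂/n₁) = 70.25°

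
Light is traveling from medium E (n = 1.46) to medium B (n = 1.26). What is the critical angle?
θc = arcsin(n₂/n₁) = 59.66°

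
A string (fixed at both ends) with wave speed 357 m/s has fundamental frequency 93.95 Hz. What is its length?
L = v/(2f₁) = 1.9 m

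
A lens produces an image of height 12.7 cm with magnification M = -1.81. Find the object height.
ho = |hi|/|M| = 7.017 cm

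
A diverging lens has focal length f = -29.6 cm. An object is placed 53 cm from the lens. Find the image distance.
1/di = 1/f − 1/do → di = -18.99 cm (virtual image)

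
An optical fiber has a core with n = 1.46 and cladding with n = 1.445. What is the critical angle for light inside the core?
θc = arcsin(n_cladding/n_core) = 81.78°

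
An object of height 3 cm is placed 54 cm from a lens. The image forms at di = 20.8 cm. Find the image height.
hi = (-di/do) × ho = -1.156 cm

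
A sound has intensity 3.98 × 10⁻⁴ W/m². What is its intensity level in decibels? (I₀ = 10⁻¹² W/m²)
β = 10·log₁₀(I/I₀) = 86 dB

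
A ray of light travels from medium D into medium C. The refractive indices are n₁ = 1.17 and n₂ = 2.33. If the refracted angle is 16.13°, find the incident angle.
sin θ₁ = (n₂/n₁)·sin θ₂ → θ₁ = 33.59°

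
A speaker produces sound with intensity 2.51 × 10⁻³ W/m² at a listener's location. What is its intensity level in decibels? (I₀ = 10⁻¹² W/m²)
β = 10·log₁₀(I/I₀) = 94 dB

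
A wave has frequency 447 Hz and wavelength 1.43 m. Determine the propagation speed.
v = fλ = 639.2 m/s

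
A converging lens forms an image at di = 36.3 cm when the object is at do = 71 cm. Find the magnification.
M = −di/do = -0.5113 (inverted image)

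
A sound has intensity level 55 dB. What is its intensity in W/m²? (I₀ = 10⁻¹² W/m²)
I = I₀·10^(β/10) = 3.16 × 10⁻⁷ W/m²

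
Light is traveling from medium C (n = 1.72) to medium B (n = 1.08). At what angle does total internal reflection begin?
θc = arcsin(n₂/n₁) = 38.9°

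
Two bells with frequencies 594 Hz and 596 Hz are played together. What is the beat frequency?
2 Hz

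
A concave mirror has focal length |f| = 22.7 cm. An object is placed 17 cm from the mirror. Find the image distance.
f = +22.7 cm (concave); 1/di = 1/f − 1/do → di = -67.7 cm (virtual image, behind mirror)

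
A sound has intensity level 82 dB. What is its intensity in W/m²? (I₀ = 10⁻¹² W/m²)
I = I₀·10^(β/10) = 1.58 × 10⁻⁴ W/m²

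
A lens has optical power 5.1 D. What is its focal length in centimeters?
f = 1/P = 19.61 cm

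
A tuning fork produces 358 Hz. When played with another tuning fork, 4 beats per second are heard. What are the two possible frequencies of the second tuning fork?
f₂ = 358 ± 4 Hz → 362 Hz or 354 Hz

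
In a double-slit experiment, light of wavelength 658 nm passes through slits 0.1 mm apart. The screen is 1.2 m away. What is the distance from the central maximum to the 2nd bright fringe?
y = mλL/d = 15.79 mm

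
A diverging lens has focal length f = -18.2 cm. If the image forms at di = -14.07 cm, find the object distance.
1/do = 1/f − 1/di → do = 62 cm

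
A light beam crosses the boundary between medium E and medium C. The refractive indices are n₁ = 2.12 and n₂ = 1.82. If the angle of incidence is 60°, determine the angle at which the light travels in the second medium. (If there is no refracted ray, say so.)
sin θ₂ = (n₁/n₂)·sin θ₁ = 1.009 > 1, so there is no refracted ray — the light undergoes total internal reflection.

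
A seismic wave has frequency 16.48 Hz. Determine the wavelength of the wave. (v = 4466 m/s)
λ = v/f = 271 m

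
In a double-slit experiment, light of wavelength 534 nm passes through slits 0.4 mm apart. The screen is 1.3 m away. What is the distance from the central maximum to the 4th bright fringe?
y = mλL/d = 6.942 mm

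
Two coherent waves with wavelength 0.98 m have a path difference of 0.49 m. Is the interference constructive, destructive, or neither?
destructive — path difference = 0.5λ, an odd multiple of λ/2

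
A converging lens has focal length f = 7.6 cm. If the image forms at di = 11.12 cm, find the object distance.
1/do = 1/f − 1/di → do = 24.01 cm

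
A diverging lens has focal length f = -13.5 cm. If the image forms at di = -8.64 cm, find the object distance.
1/do = 1/f − 1/di → do = 24 cm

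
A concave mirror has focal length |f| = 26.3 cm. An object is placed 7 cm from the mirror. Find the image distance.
f = +26.3 cm (concave); 1/di = 1/f − 1/do → di = -9.539 cm (virtual image, behind mirror)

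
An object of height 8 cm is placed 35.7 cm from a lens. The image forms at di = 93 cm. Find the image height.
hi = (-di/do) × ho = -20.84 cm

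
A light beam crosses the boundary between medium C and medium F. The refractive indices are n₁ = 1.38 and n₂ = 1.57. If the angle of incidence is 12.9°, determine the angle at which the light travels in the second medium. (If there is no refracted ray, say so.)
sin θ₂ = (n₁/n₂)·sin θ₁ = 0.1962 → θ₂ = 11.32°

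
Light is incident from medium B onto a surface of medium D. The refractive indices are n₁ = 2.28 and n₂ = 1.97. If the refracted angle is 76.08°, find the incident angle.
sin θ₁ = (n₂/n₁)·sin θ₂ → θ₁ = 57°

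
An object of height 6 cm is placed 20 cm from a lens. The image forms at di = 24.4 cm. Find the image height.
hi = (-di/do) × ho = -7.32 cm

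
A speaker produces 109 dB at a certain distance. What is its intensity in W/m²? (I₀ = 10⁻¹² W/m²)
I = I₀·10^(β/10) = 7.94 × 10⁻² W/m²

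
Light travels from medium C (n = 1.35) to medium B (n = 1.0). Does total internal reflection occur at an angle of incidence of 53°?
θc = arcsin(n₂/n₁) = 47.79°; 53° > θc, so yes — total internal reflection.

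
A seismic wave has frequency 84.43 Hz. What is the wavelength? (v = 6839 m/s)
λ = v/f = 81 m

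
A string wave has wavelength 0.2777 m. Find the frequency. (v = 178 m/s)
f = v/λ = 641 Hz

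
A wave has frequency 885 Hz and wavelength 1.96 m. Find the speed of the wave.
v = fλ = 1735 m/s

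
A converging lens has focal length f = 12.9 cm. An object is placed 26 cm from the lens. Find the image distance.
1/di = 1/f − 1/do → di = 25.6 cm (real image)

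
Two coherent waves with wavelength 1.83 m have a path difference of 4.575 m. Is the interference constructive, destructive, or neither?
destructive — path difference = 2.5λ, an odd multiple of λ/2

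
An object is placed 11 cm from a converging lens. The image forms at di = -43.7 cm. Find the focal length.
1/f = 1/do + 1/di → f = 14.7 cm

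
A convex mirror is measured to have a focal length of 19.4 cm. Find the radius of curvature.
R = 2|f| = 38.8 cm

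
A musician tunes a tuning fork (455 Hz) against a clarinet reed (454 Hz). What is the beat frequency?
1 Hz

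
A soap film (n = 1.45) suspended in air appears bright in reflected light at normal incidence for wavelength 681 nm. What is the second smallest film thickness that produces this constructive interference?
2nt = (m − ½)λ with m = 2 → t = (m − ½)λ/(2n) = 352.2 nm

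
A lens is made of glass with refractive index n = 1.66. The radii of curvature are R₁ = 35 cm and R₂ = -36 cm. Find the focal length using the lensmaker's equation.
1/f = (n − 1)(1/R₁ − 1/R₂) → f = 26.89 cm (converging lens)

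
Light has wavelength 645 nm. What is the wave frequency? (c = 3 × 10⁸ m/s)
f = c/λ = 4.651 × 10¹⁴ Hz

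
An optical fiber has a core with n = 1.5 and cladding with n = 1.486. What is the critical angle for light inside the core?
θc = arcsin(n_cladding/n_core) = 82.17°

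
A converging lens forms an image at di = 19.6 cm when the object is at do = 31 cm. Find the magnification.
M = −di/do = -0.6323 (inverted image)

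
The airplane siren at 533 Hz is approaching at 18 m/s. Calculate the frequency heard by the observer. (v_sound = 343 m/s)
f_obs = f·v/(v − v_s) = 562.5 Hz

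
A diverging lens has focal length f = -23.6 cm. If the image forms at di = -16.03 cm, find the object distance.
1/do = 1/f − 1/di → do = 49.97 cm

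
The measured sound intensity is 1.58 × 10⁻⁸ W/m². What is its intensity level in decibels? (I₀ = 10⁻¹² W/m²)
β = 10·log₁₀(I/I₀) = 41.99 dB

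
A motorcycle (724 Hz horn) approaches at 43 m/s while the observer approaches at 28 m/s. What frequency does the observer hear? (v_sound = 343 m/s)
f_obs = f·(v + v_o)/(v − v_s) = 895.3 Hz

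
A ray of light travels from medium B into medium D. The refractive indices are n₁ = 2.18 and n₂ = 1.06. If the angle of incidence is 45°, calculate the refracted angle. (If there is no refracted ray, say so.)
sin θ₂ = (n₁/n₂)·sin θ₁ = 1.454 > 1, so there is no refracted ray — the light undergoes total internal reflection.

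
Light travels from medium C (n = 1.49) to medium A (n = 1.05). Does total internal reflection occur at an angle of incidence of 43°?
θc = arcsin(n₂/n₁) = 44.81°; 43° < θc, so no — the ray refracts.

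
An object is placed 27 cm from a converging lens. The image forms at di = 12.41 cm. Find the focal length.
1/f = 1/do + 1/di → f = 8.502 cm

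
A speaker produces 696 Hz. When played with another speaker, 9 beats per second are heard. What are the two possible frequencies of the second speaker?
f₂ = 696 ± 9 Hz → 705 Hz or 687 Hz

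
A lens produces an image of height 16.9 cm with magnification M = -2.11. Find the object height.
ho = |hi|/|M| = 8.009 cm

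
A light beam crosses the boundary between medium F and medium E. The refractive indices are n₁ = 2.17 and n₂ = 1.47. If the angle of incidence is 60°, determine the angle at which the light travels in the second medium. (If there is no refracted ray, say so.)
sin θ₂ = (n₁/n₂)·sin θ₁ = 1.278 > 1, so there is no refracted ray — the light undergoes total internal reflection.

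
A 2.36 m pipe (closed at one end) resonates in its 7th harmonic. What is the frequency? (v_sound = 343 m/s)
fₙ = nv/(4L) = 254.3 Hz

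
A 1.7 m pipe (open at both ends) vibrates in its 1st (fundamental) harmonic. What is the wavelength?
λₙ = 2L/n = 3.4 m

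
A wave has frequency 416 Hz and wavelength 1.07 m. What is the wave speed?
v = fλ = 445.1 m/s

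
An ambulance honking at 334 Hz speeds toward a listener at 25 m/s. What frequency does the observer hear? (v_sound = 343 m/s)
f_obs = f·v/(v − v_s) = 360.3 Hz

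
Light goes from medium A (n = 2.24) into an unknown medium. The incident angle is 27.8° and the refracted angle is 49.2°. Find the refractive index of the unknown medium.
n₂ = n₁·sin θ₁ / sin θ₂ = 1.38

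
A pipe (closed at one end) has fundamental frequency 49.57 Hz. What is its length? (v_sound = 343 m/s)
L = v/(4f₁) = 1.73 m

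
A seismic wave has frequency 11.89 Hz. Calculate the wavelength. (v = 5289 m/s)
λ = v/f = 444.8 m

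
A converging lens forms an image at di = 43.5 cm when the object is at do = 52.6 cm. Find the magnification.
M = −di/do = -0.827 (inverted image)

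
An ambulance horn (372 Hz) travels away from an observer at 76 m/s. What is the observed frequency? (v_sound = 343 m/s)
f_obs = f·v/(v + v_s) = 304.5 Hz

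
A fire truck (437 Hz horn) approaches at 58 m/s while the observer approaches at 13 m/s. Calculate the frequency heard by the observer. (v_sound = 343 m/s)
f_obs = f·(v + v_o)/(v − v_s) = 545.9 Hz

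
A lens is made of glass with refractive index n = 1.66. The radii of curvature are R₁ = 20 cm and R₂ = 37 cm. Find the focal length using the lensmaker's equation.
1/f = (n − 1)(1/R₁ − 1/R₂) → f = 65.95 cm (converging lens)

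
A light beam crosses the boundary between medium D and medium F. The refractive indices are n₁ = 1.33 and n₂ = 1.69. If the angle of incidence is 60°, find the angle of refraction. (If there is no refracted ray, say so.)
sin θ₂ = (n₁/n₂)·sin θ₁ = 0.6815 → θ₂ = 42.96°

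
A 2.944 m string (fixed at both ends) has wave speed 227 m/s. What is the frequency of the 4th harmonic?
fₙ = nv/(2L) = 154.2 Hz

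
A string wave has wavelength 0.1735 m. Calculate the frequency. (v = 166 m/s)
f = v/λ = 956.8 Hz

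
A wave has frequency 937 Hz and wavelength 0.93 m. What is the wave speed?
v = fλ = 871.4 m/s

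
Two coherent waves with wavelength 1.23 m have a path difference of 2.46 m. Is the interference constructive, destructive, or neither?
constructive — path difference = 2λ, a whole number of wavelengths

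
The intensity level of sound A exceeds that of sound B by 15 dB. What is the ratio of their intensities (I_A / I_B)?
I_A/I_B = 10^(Δβ/10) = 31.62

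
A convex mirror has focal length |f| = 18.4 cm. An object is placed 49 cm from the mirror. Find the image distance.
f = −18.4 cm (convex); 1/di = 1/f − 1/do → di = -13.38 cm (virtual image, behind mirror)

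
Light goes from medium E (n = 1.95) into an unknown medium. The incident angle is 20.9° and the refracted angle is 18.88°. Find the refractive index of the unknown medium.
n₂ = n₁·sin θ₁ / sin θ₂ = 2.15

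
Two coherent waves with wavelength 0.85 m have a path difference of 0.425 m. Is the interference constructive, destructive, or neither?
destructive — path difference = 0.5λ, an odd multiple of λ/2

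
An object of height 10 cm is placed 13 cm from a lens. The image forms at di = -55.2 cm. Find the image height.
hi = (-di/do) × ho = 42.46 cm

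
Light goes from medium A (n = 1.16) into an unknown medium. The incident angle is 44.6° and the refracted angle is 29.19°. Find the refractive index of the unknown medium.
n₂ = n₁·sin θ₁ / sin θ₂ = 1.67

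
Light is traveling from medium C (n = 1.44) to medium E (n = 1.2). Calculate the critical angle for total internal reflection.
θc = arcsin(n₂/n₁) = 56.44°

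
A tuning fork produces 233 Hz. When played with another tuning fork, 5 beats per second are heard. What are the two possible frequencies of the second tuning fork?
f₂ = 233 ± 5 Hz → 238 Hz or 228 Hz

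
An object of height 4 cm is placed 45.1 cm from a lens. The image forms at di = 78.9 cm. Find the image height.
hi = (-di/do) × ho = -6.998 cm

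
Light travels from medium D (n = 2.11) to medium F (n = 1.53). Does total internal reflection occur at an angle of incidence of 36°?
θc = arcsin(n₂/n₁) = 46.48°; 36° < θc, so no — the ray refracts.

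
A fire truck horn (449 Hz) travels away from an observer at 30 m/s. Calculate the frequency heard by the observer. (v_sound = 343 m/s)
f_obs = f·v/(v + v_s) = 412.9 Hz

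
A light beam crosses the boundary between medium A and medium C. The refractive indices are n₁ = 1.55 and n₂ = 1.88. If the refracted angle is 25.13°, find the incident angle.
sin θ₁ = (n₂/n₁)·sin θ₂ → θ₁ = 31°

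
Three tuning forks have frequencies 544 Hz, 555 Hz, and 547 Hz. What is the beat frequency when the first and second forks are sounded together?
11 Hz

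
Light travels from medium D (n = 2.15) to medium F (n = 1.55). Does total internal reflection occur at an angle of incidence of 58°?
θc = arcsin(n₂/n₁) = 46.13°; 58° > θc, so yes — total internal reflection.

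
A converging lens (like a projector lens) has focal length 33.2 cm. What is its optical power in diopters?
P = 1/f = 3.012 D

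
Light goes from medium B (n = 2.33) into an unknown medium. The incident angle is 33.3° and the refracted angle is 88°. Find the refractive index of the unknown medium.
n₂ = n₁·sin θ₁ / sin θ₂ = 1.28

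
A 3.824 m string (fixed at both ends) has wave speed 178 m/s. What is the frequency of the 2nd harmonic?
fₙ = nv/(2L) = 46.55 Hz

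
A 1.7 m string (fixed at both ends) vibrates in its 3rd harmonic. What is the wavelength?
λₙ = 2L/n = 1.133 m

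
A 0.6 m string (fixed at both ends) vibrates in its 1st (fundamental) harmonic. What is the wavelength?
λₙ = 2L/n = 1.2 m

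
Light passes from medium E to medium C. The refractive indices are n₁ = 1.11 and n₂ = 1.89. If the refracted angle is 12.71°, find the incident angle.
sin θ₁ = (n₂/n₁)·sin θ₂ → θ₁ = 22°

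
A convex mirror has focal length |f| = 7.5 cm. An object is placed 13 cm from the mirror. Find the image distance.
f = −7.5 cm (convex); 1/di = 1/f − 1/do → di = -4.756 cm (virtual image, behind mirror)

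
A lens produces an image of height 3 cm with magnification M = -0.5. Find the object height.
ho = |hi|/|M| = 6 cm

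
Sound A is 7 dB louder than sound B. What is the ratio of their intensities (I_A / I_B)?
I_A/I_B = 10^(Δβ/10) = 5.012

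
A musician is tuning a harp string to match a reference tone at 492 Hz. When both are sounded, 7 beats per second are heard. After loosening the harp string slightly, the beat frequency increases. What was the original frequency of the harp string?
485 Hz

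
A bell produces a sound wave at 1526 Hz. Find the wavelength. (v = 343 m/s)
λ = v/f = 0.2248 m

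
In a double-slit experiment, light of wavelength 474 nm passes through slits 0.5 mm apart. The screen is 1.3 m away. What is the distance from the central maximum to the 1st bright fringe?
y = mλL/d = 1.232 mm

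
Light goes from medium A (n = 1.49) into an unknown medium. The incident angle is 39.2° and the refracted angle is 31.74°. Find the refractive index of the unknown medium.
n₂ = n₁·sin θ₁ / sin θ₂ = 1.79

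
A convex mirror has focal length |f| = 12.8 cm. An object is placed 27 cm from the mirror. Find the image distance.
f = −12.8 cm (convex); 1/di = 1/f − 1/do → di = -8.683 cm (virtual image, behind mirror)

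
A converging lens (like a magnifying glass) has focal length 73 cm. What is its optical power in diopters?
P = 1/f = 1.37 D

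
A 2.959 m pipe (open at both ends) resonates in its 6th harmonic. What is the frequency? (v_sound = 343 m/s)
fₙ = nv/(2L) = 347.8 Hz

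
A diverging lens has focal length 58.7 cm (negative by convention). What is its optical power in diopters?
P = 1/f = -1.704 D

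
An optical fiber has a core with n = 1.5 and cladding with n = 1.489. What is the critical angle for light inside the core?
θc = arcsin(n_cladding/n_core) = 83.06°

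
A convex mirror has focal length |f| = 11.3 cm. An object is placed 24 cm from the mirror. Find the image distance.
f = −11.3 cm (convex); 1/di = 1/f − 1/do → di = -7.683 cm (virtual image, behind mirror)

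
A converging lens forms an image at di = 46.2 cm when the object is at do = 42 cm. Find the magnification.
M = −di/do = -1.1 (inverted image)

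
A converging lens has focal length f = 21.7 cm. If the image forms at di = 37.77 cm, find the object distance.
1/do = 1/f − 1/di → do = 51 cm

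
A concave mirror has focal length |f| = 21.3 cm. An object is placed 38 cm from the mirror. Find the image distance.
f = +21.3 cm (concave); 1/di = 1/f − 1/do → di = 48.47 cm (real image, in front of mirror)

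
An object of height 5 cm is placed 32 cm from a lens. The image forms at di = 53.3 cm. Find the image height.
hi = (-di/do) × ho = -8.328 cm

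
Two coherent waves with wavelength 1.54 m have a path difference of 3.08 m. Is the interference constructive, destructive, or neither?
constructive — path difference = 2λ, a whole number of wavelengths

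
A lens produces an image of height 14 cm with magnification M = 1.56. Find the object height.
ho = |hi|/|M| = 8.974 cm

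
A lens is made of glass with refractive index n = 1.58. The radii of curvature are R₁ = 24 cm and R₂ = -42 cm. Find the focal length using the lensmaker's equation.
1/f = (n − 1)(1/R₁ − 1/R₂) → f = 26.33 cm (converging lens)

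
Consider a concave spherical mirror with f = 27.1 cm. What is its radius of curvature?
R = 2|f| = 54.2 cm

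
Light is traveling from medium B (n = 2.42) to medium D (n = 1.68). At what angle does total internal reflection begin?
θc = arcsin(n₂/n₁) = 43.96°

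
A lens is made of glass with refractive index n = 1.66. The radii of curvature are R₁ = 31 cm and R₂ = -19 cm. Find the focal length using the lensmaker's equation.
1/f = (n − 1)(1/R₁ − 1/R₂) → f = 17.85 cm (converging lens)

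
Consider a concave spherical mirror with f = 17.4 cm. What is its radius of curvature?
R = 2|f| = 34.8 cm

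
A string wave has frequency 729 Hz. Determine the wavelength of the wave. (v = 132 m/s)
λ = v/f = 0.1811 m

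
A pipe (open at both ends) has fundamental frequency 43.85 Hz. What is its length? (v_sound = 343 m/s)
L = v/(2f₁) = 3.911 m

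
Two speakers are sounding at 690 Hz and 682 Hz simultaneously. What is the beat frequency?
8 Hz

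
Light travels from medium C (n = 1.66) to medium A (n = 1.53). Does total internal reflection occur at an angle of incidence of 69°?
θc = arcsin(n₂/n₁) = 67.17°; 69° > θc, so yes — total internal reflection.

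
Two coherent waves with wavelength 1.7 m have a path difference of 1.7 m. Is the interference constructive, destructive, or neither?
constructive — path difference = 1λ, a whole number of wavelengths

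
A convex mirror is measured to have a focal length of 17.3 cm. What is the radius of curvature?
R = 2|f| = 34.6 cm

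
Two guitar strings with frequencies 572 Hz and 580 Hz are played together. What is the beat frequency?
8 Hz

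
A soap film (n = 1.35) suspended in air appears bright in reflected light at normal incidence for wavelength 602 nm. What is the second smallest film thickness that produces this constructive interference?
2nt = (m − ½)λ with m = 2 → t = (m − ½)λ/(2n) = 334.4 nm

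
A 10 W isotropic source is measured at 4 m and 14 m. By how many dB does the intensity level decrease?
Δβ = 20·log₁₀(r₂/r₁) = 10.88 dB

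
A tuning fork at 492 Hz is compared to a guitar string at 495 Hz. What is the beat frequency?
3 Hz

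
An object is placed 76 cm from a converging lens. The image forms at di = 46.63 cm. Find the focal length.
1/f = 1/do + 1/di → f = 28.9 cm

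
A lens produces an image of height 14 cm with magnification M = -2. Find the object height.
ho = |hi|/|M| = 7 cm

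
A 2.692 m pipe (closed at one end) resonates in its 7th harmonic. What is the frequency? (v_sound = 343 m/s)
fₙ = nv/(4L) = 223 Hz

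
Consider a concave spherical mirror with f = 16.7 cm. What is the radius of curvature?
R = 2|f| = 33.4 cm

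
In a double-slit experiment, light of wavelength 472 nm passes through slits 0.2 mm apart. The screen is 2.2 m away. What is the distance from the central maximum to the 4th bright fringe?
y = mλL/d = 20.77 mm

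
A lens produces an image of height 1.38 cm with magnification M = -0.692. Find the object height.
ho = |hi|/|M| = 1.994 cm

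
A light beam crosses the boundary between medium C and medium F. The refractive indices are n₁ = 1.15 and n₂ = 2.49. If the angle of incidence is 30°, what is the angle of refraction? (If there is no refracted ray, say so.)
sin θ₂ = (n₁/n₂)·sin θ₁ = 0.2309 → θ₂ = 13.35°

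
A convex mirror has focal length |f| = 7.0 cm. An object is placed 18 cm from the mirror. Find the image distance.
f = −7.0 cm (convex); 1/di = 1/f − 1/do → di = -5.04 cm (virtual image, behind mirror)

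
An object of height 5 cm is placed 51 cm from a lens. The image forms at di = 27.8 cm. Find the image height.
hi = (-di/do) × ho = -2.725 cm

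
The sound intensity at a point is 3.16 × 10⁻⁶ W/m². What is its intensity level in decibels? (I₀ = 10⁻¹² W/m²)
β = 10·log₁₀(I/I₀) = 65 dB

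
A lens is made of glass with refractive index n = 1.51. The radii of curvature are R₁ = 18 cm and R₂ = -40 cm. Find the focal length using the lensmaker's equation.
1/f = (n − 1)(1/R₁ − 1/R₂) → f = 24.34 cm (converging lens)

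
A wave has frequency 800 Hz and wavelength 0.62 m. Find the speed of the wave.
v = fλ = 496 m/s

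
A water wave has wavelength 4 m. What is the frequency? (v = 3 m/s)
f = v/λ = 0.75 Hz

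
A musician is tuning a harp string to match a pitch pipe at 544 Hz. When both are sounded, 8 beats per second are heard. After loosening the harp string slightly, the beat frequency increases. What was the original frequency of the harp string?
536 Hz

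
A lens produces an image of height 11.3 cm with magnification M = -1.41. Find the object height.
ho = |hi|/|M| = 8.014 cm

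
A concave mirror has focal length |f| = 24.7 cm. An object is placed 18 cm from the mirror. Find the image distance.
f = +24.7 cm (concave); 1/di = 1/f − 1/do → di = -66.36 cm (virtual image, behind mirror)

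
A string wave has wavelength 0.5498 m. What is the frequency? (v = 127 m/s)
f = v/λ = 231 Hz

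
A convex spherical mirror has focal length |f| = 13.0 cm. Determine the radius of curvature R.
R = 2|f| = 26 cm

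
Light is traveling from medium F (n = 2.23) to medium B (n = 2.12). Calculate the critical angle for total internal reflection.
θc = arcsin(n₂/n₁) = 71.93°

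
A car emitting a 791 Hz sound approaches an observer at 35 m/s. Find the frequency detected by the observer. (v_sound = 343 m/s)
f_obs = f·v/(v − v_s) = 880.9 Hz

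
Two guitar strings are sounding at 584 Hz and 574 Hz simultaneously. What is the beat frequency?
10 Hz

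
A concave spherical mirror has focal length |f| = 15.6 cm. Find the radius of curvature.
R = 2|f| = 31.2 cm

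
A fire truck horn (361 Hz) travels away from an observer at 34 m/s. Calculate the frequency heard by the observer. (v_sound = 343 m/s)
f_obs = f·v/(v + v_s) = 328.4 Hz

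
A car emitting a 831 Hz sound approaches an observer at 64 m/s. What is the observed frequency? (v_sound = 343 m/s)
f_obs = f·v/(v − v_s) = 1022 Hz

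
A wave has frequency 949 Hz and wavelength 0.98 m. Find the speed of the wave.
v = fλ = 930 m/s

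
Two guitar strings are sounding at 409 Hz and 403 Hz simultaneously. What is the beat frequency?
6 Hz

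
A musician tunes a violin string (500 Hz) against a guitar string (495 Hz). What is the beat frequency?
5 Hz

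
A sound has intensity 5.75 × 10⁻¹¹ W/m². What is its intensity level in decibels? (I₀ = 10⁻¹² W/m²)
β = 10·log₁₀(I/I₀) = 17.6 dB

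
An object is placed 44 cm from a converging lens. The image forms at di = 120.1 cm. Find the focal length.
1/f = 1/do + 1/di → f = 32.2 cm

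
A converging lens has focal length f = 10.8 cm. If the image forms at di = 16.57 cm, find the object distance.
1/do = 1/f − 1/di → do = 31.01 cm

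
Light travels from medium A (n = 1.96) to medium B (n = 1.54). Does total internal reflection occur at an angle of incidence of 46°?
θc = arcsin(n₂/n₁) = 51.79°; 46° < θc, so no — the ray refracts.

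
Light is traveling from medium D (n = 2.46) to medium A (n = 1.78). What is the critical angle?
θc = arcsin(n₂/n₁) = 46.35°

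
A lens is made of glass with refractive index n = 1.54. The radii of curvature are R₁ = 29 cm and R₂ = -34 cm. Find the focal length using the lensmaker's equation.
1/f = (n − 1)(1/R₁ − 1/R₂) → f = 28.98 cm (converging lens)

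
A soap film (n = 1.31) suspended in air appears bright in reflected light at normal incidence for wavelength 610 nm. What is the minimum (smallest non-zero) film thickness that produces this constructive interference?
2nt = (m − ½)λ with m = 1 → t = (m − ½)λ/(2n) = 116.4 nm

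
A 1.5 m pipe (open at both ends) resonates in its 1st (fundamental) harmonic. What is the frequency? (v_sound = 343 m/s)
fₙ = nv/(2L) = 114.3 Hz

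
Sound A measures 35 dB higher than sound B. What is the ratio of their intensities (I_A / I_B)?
I_A/I_B = 10^(Δβ/10) = 3162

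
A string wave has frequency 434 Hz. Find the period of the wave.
T = 1/f = 0.002304 s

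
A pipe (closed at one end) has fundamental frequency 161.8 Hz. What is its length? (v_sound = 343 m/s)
L = v/(4f₁) = 0.53 m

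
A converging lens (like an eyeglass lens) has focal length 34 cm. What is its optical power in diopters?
P = 1/f = 2.941 D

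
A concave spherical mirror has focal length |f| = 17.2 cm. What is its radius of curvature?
R = 2|f| = 34.4 cm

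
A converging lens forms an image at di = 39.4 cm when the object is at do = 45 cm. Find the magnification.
M = −di/do = -0.8756 (inverted image)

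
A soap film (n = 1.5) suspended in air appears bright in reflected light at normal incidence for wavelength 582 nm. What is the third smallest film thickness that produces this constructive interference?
2nt = (m − ½)λ with m = 3 → t = (m − ½)λ/(2n) = 485 nm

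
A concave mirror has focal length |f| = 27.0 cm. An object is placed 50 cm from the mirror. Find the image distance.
f = +27.0 cm (concave); 1/di = 1/f − 1/do → di = 58.7 cm (real image, in front of mirror)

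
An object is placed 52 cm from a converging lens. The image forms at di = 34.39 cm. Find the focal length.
1/f = 1/do + 1/di → f = 20.7 cm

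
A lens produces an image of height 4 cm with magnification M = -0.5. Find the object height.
ho = |hi|/|M| = 8 cm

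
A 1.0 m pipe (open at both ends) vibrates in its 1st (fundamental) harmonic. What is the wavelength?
λₙ = 2L/n = 2 m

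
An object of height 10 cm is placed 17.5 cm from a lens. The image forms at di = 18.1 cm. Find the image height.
hi = (-di/do) × ho = -10.34 cm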